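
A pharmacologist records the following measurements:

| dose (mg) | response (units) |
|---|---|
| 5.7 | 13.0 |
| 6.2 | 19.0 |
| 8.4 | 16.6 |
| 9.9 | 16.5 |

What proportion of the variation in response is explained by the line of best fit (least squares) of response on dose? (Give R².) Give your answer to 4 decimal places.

0.0482

n = 4, Σx = 30.2, Σy = 65.1, Σxy = 494.69, Σx² = 239.5, Σy² = 1077.81
Sxx = Σx² − (Σx)²/n = 239.5 − 228.01 = 11.49
Sxy = Σxy − (Σx)(Σy)/n = 494.69 − 491.505 = 3.185
Syy = Σy² − (Σy)²/n = 1077.81 − 1059.5025 = 18.3075
R² = Sxy²/(Sxx·Syy) = (3.185)²/(11.49·18.3075) = 0.048225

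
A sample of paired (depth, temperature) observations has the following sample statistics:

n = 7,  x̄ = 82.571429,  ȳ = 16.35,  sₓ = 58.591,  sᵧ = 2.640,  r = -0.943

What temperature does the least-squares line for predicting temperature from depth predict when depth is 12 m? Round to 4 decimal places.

b = r · sᵧ/sₓ = -0.943 · 2.64/58.591 = -0.042490
a = ȳ − b·x̄ = 16.35 − (-0.042490)·82.571429 = 19.858444
ŷ(12) = a + b·12 = 19.858444 + (-0.042490)·12 = 19.348566

19.3486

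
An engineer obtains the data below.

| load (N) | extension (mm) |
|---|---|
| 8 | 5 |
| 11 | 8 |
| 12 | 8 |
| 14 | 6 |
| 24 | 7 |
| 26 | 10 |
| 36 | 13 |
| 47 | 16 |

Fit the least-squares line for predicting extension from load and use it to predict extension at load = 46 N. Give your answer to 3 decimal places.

15.087

n = 8, Σx = 178, Σy = 73, Σxy = 1956, Σx² = 5282
Sxx = Σx² − (Σx)²/n = 5282 − 3960.5 = 1321.5
Sxy = Σxy − (Σx)(Σy)/n = 1956 − 1624.25 = 331.75
b = Sxy/Sxx = 331.75/1321.5 = 0.251040
a = ȳ − b·x̄ = 9.125 − 0.251040·22.25 = 3.539349
ŷ(46) = a + b·46 = 3.539349 + 0.251040·46 = 15.087212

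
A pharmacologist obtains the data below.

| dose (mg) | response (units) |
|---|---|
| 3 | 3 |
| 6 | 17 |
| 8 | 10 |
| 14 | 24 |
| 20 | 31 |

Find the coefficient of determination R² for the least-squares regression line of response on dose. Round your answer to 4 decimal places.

n = 5, Σx = 51, Σy = 85, Σxy = 1147, Σx² = 705, Σy² = 1935
Sxx = Σx² − (Σx)²/n = 705 − 520.2 = 184.8
Sxy = Σxy − (Σx)(Σy)/n = 1147 − 867 = 280
Syy = Σy² − (Σy)²/n = 1935 − 1445 = 490
R² = Sxy²/(Sxx·Syy) = (280)²/(184.8·490) = 0.865801

0.8658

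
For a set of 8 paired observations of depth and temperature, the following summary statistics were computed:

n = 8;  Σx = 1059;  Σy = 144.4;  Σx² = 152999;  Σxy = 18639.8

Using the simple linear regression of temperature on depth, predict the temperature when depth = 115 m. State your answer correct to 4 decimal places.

18.6943

Sxx = Σx² − (Σx)²/n = 152999 − 140185.125 = 12813.875
Sxy = Σxy − (Σx)(Σy)/n = 18639.8 − 19114.95 = -475.15
b = Sxy/Sxx = -475.15/12813.875 = -0.037081
a = ȳ − b·x̄ = 18.05 − (-0.037081)·132.375 = 22.958584
ŷ(115) = a + b·115 = 22.958584 + (-0.037081)·115 = 18.694281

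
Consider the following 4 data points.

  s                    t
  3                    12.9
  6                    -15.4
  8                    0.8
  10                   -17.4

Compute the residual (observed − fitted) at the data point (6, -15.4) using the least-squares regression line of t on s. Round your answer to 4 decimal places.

n = 4, Σx = 27, Σy = -19.1, Σxy = -221.3, Σx² = 209
Sxx = Σx² − (Σx)²/n = 209 − 182.25 = 26.75
Sxy = Σxy − (Σx)(Σy)/n = -221.3 − (-128.925) = -92.375
b = Sxy/Sxx = -92.375/26.75 = -3.453271
a = ȳ − b·x̄ = -4.775 − (-3.453271)·6.75 = 18.534579
ŷ(6) = 18.534579 + (-3.453271)·6 = -2.185047
residual = y − ŷ = -15.4 − (-2.185047) = -13.214953

-13.2150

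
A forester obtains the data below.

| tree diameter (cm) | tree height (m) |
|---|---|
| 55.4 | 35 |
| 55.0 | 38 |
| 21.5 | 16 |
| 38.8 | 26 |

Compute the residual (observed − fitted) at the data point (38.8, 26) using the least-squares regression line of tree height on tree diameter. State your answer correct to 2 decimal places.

n = 4, Σx = 170.7, Σy = 115, Σxy = 5381.8, Σx² = 8061.85
Sxx = Σx² − (Σx)²/n = 8061.85 − 7284.6225 = 777.2275
Sxy = Σxy − (Σx)(Σy)/n = 5381.8 − 4907.625 = 474.175
b = Sxy/Sxx = 474.175/777.2275 = 0.610085
a = ȳ − b·x̄ = 28.75 − 0.610085·42.675 = 2.714614
ŷ(38.8) = 2.714614 + 0.610085·38.8 = 26.385920
residual = y − ŷ = 26 − 26.385920 = -0.385920

-0.39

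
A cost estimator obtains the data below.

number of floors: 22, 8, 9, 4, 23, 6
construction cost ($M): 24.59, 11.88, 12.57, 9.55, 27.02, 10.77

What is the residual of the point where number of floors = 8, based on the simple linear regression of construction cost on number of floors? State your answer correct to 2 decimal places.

n = 6, Σx = 72, Σy = 96.38, Σxy = 1473.43, Σx² = 1210
Sxx = Σx² − (Σx)²/n = 1210 − 864 = 346
Sxy = Σxy − (Σx)(Σy)/n = 1473.43 − 1156.56 = 316.87
b = Sxy/Sxx = 316.87/346 = 0.915809
a = ȳ − b·x̄ = 16.063333 − 0.915809·12 = 5.073622
ŷ(8) = 5.073622 + 0.915809·8 = 12.400096
residual = y − ŷ = 11.88 − 12.400096 = -0.520096

-0.52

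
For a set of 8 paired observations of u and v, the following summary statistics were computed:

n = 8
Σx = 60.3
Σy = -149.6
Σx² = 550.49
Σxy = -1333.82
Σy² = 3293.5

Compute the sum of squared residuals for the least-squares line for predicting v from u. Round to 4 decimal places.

Sxx = Σx² − (Σx)²/n = 550.49 − 454.51125 = 95.97875
Sxy = Σxy − (Σx)(Σy)/n = -1333.82 − (-1127.61) = -206.21
Syy = Σy² − (Σy)²/n = 3293.5 − 2797.52 = 495.98
b = Sxy/Sxx = -206.21/95.97875 = -2.148496
SSE = Syy − b·Sxy = 495.98 − (-2.148496)·(-206.21) = 52.938555

52.9386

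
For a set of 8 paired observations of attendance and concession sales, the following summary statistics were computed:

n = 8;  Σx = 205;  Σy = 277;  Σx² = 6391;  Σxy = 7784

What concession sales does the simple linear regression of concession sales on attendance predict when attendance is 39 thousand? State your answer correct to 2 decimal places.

42.69

Sxx = Σx² − (Σx)²/n = 6391 − 5253.125 = 1137.875
Sxy = Σxy − (Σx)(Σy)/n = 7784 − 7098.125 = 685.875
b = Sxy/Sxx = 685.875/1137.875 = 0.602768
a = ȳ − b·x̄ = 34.625 − 0.602768·25.625 = 19.179062
ŷ(39) = a + b·39 = 19.179062 + 0.602768·39 = 42.687026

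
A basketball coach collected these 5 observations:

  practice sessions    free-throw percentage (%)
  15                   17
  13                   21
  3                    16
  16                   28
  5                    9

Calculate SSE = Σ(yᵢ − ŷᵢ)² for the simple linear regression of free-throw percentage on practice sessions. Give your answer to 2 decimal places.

n = 5, Σx = 52, Σy = 91, Σxy = 1069, Σx² = 684, Σy² = 1851
Sxx = Σx² − (Σx)²/n = 684 − 540.8 = 143.2
Sxy = Σxy − (Σx)(Σy)/n = 1069 − 946.4 = 122.6
Syy = Σy² − (Σy)²/n = 1851 − 1656.2 = 194.8
b = Sxy/Sxx = 122.6/143.2 = 0.856145
SSE = Syy − b·Sxy = 194.8 − 0.856145·122.6 = 89.836592

89.84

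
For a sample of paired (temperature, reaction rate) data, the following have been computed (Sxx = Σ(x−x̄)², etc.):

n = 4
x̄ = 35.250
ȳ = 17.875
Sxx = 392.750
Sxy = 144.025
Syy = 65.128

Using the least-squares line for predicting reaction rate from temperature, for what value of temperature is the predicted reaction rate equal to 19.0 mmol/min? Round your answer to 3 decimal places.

b = Sxy/Sxx = 144.025/392.75 = 0.366709
a = ȳ − b·x̄ = 17.875 − 0.366709·35.25 = 4.948504
Set a + b·x = 19.0: x = (19.0 − 4.948504) / 0.366709 = 38.317827

38.318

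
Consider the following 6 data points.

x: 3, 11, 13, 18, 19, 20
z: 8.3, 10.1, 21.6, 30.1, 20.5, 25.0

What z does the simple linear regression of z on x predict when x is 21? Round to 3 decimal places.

n = 6, Σx = 84, Σy = 115.6, Σxy = 1848.1, Σx² = 1384
Sxx = Σx² − (Σx)²/n = 1384 − 1176 = 208
Sxy = Σxy − (Σx)(Σy)/n = 1848.1 − 1618.4 = 229.7
b = Sxy/Sxx = 229.7/208 = 1.104327
a = ȳ − b·x̄ = 19.266667 − 1.104327·14 = 3.806090
ŷ(21) = a + b·21 = 3.806090 + 1.104327·21 = 26.996955

26.997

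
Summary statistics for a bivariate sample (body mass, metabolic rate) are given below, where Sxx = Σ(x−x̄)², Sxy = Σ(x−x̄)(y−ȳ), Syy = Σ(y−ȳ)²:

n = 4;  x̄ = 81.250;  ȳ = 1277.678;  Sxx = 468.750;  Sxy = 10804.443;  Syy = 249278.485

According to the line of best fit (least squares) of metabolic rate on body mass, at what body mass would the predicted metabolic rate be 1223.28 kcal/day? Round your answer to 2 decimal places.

b = Sxy/Sxx = 10804.443/468.75 = 23.049478
a = ȳ − b·x̄ = 1277.678 − 23.049478·81.25 = -595.09212
Set a + b·x = 1223.28: x = (1223.28 − (-595.09212)) / 23.049478 = 78.889947

78.89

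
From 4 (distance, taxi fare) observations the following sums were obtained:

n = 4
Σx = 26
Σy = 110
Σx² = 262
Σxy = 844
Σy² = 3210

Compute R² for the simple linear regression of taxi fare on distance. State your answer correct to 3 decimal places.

Sxx = Σx² − (Σx)²/n = 262 − 169 = 93
Sxy = Σxy − (Σx)(Σy)/n = 844 − 715 = 129
Syy = Σy² − (Σy)²/n = 3210 − 3025 = 185
R² = Sxy²/(Sxx·Syy) = (129)²/(93·185) = 0.967219

0.967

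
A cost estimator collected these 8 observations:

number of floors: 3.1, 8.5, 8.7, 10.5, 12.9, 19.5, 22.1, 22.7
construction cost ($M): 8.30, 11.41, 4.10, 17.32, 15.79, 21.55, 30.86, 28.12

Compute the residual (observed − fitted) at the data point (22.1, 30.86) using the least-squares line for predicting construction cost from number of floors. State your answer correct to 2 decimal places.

3.44

n = 8, Σx = 108, Σy = 137.45, Σxy = 2284.491, Σx² = 1818.16
Sxx = Σx² − (Σx)²/n = 1818.16 − 1458 = 360.16
Sxy = Σxy − (Σx)(Σy)/n = 2284.491 − 1855.575 = 428.916
b = Sxy/Sxx = 428.916/360.16 = 1.190904
a = ȳ − b·x̄ = 17.18125 − 1.190904·13.5 = 1.104045
ŷ(22.1) = 1.104045 + 1.190904·22.1 = 27.423025
residual = y − ŷ = 30.86 − 27.423025 = 3.436975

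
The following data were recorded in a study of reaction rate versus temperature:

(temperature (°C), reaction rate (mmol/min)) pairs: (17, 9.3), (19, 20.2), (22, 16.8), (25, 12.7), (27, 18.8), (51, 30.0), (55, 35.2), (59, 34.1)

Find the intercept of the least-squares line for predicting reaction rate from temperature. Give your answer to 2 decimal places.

4.06

n = 8, Σx = 275, Σy = 177.1, Σxy = 7214.5, Σx² = 11595
Sxx = Σx² − (Σx)²/n = 11595 − 9453.125 = 2141.875
Sxy = Σxy − (Σx)(Σy)/n = 7214.5 − 6087.8125 = 1126.6875
b = Sxy/Sxx = 1126.6875/2141.875 = 0.526029
a = ȳ − b·x̄ = 22.1375 − 0.526029·34.375 = 4.055267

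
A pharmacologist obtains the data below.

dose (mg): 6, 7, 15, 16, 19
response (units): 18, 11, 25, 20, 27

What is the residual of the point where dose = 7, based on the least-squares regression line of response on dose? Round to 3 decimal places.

-4.138

n = 5, Σx = 63, Σy = 101, Σxy = 1393, Σx² = 927
Sxx = Σx² − (Σx)²/n = 927 − 793.8 = 133.2
Sxy = Σxy − (Σx)(Σy)/n = 1393 − 1272.6 = 120.4
b = Sxy/Sxx = 120.4/133.2 = 0.903904
a = ȳ − b·x̄ = 20.2 − 0.903904·12.6 = 8.810811
ŷ(7) = 8.810811 + 0.903904·7 = 15.138138
residual = y − ŷ = 11 − 15.138138 = -4.138138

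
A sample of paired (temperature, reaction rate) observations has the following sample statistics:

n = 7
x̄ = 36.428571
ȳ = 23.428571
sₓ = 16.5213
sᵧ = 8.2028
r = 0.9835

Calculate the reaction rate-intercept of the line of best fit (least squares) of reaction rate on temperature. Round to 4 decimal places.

5.6403

b = r · sᵧ/sₓ = 0.9835 · 8.2028/16.5213 = 0.488306
a = ȳ − b·x̄ = 23.428571 − 0.488306·36.428571 = 5.640273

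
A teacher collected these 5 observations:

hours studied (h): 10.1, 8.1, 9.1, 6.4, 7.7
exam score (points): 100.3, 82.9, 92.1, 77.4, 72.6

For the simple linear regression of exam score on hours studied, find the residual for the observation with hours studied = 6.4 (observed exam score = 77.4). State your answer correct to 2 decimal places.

5.57

n = 5, Σx = 41.4, Σy = 425.3, Σxy = 3577.01, Σx² = 350.68
Sxx = Σx² − (Σx)²/n = 350.68 − 342.792 = 7.888
Sxy = Σxy − (Σx)(Σy)/n = 3577.01 − 3521.484 = 55.526
b = Sxy/Sxx = 55.526/7.888 = 7.039300
a = ȳ − b·x̄ = 85.06 − 7.039300·8.28 = 26.774594
ŷ(6.4) = 26.774594 + 7.039300·6.4 = 71.826116
residual = y − ŷ = 77.4 − 71.826116 = 5.573884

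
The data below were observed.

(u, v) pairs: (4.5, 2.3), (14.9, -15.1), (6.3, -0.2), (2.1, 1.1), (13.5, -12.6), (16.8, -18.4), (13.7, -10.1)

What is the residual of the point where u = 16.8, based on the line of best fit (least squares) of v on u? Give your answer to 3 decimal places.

-1.518

n = 7, Σx = 71.8, Σy = -53, Σxy = -831.18, Σx² = 938.54
Sxx = Σx² − (Σx)²/n = 938.54 − 736.462857 = 202.077143
Sxy = Σxy − (Σx)(Σy)/n = -831.18 − (-543.628571) = -287.551429
b = Sxy/Sxx = -287.551429/202.077143 = -1.422978
a = ȳ − b·x̄ = -7.571429 − (-1.422978)·10.257143 = 7.024265
ŷ(16.8) = 7.024265 + (-1.422978)·16.8 = -16.881774
residual = y − ŷ = -18.4 − (-16.881774) = -1.518226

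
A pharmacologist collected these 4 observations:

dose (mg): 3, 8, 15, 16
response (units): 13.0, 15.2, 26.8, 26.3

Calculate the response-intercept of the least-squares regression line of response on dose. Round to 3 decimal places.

8.269

n = 4, Σx = 42, Σy = 81.3, Σxy = 983.4, Σx² = 554
Sxx = Σx² − (Σx)²/n = 554 − 441 = 113
Sxy = Σxy − (Σx)(Σy)/n = 983.4 − 853.65 = 129.75
b = Sxy/Sxx = 129.75/113 = 1.148230
a = ȳ − b·x̄ = 20.325 − 1.148230·10.5 = 8.268584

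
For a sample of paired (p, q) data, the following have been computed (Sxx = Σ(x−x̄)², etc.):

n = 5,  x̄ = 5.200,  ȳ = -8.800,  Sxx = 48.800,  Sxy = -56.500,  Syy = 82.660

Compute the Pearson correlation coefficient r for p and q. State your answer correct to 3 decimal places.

-0.890

r = Sxy/√(Sxx·Syy) = -56.5/√(4033.808) = -56.5/63.512267 = -0.889592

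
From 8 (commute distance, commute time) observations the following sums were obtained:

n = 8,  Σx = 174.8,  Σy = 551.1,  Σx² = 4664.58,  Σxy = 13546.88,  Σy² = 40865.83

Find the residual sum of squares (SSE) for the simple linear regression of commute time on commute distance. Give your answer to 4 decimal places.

220.8313

Sxx = Σx² − (Σx)²/n = 4664.58 − 3819.38 = 845.2
Sxy = Σxy − (Σx)(Σy)/n = 13546.88 − 12041.535 = 1505.345
Syy = Σy² − (Σy)²/n = 40865.83 − 37963.90125 = 2901.92875
b = Sxy/Sxx = 1505.345/845.2 = 1.781052
SSE = Syy − b·Sxy = 2901.92875 − 1.781052·1505.345 = 220.831295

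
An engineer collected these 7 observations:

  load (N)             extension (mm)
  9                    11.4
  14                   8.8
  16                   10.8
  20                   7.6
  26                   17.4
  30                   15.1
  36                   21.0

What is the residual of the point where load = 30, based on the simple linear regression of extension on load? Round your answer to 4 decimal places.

n = 7, Σx = 151, Σy = 92.1, Σxy = 2212, Σx² = 3805
Sxx = Σx² − (Σx)²/n = 3805 − 3257.285714 = 547.714286
Sxy = Σxy − (Σx)(Σy)/n = 2212 − 1986.728571 = 225.271429
b = Sxy/Sxx = 225.271429/547.714286 = 0.411294
a = ȳ − b·x̄ = 13.157143 − 0.411294·21.571429 = 4.284950
ŷ(30) = 4.284950 + 0.411294·30 = 16.623761
residual = y − ŷ = 15.1 − 16.623761 = -1.523761

-1.5238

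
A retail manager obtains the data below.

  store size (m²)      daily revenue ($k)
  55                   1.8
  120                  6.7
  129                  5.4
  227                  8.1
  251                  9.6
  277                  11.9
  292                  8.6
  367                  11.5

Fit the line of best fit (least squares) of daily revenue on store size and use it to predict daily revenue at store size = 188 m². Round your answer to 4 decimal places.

7.1728

n = 8, Σx = 1718, Σy = 63.6, Σxy = 15875.9, Σx² = 445278
Sxx = Σx² − (Σx)²/n = 445278 − 368940.5 = 76337.5
Sxy = Σxy − (Σx)(Σy)/n = 15875.9 − 13658.1 = 2217.8
b = Sxy/Sxx = 2217.8/76337.5 = 0.029053
a = ȳ − b·x̄ = 7.95 − 0.029053·214.75 = 1.710962
ŷ(188) = a + b·188 = 1.710962 + 0.029053·188 = 7.172844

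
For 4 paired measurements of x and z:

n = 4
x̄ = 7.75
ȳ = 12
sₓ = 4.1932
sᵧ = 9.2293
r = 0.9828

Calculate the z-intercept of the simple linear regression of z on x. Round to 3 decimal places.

b = r · sᵧ/sₓ = 0.9828 · 9.2293/4.1932 = 2.163158
a = ȳ − b·x̄ = 12 − 2.163158·7.75 = -4.764478

-4.764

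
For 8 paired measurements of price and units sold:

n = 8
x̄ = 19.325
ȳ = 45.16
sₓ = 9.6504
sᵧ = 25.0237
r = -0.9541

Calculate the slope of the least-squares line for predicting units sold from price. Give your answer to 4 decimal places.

b = r · sᵧ/sₓ = -0.9541 · 25.0237/9.6504 = -2.474002

-2.4740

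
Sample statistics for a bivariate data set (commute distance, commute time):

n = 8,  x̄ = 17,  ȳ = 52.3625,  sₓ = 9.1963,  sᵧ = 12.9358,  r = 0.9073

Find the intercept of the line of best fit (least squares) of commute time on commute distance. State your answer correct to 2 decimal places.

30.67

b = r · sᵧ/sₓ = 0.9073 · 12.9358/9.1963 = 1.276236
a = ȳ − b·x̄ = 52.3625 − 1.276236·17 = 30.666484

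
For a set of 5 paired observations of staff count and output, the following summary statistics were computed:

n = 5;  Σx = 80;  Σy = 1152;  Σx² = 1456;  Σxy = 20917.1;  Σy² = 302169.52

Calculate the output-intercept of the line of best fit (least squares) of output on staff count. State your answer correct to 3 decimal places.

Sxx = Σx² − (Σx)²/n = 1456 − 1280 = 176
Sxy = Σxy − (Σx)(Σy)/n = 20917.1 − 18432 = 2485.1
b = Sxy/Sxx = 2485.1/176 = 14.119886
a = ȳ − b·x̄ = 230.4 − 14.119886·16 = 4.481818

4.482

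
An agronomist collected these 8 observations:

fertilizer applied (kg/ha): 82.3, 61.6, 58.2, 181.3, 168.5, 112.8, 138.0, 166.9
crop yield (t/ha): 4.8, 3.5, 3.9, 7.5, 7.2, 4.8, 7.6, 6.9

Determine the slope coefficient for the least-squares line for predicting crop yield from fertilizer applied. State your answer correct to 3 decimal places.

n = 8, Σx = 969.6, Σy = 46.2, Σxy = 6152.42, Σx² = 134840.48
Sxx = Σx² − (Σx)²/n = 134840.48 − 117515.52 = 17324.96
Sxy = Σxy − (Σx)(Σy)/n = 6152.42 − 5599.44 = 552.98
b = Sxy/Sxx = 552.98/17324.96 = 0.031918

0.032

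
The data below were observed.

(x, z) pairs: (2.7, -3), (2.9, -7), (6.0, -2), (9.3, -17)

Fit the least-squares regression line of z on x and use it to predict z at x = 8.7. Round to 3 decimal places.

-12.881

n = 4, Σx = 20.9, Σy = -29, Σxy = -198.5, Σx² = 138.19
Sxx = Σx² − (Σx)²/n = 138.19 − 109.2025 = 28.9875
Sxy = Σxy − (Σx)(Σy)/n = -198.5 − (-151.525) = -46.975
b = Sxy/Sxx = -46.975/28.9875 = -1.620526
a = ȳ − b·x̄ = -7.25 − (-1.620526)·5.225 = 1.217249
ŷ(8.7) = a + b·8.7 = 1.217249 + (-1.620526)·8.7 = -12.881328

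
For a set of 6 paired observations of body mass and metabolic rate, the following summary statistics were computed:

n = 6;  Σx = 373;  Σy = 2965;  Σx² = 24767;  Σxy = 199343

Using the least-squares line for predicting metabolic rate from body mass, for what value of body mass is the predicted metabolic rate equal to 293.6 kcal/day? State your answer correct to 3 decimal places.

41.082

Sxx = Σx² − (Σx)²/n = 24767 − 23188.166667 = 1578.833333
Sxy = Σxy − (Σx)(Σy)/n = 199343 − 184324.166667 = 15018.833333
b = Sxy/Sxx = 15018.833333/1578.833333 = 9.512615
a = ȳ − b·x̄ = 494.166667 − 9.512615·62.166667 = -97.200887
Set a + b·x = 293.6: x = (293.6 − (-97.200887)) / 9.512615 = 41.082383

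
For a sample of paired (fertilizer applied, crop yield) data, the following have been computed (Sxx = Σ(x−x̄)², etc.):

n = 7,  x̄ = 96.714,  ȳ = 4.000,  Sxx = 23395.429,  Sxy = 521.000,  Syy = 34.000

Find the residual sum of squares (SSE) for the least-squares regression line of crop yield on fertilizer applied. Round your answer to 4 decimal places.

22.3977

b = Sxy/Sxx = 521/23395.429 = 0.022269
SSE = Syy − b·Sxy = 34 − 0.022269·521 = 22.397691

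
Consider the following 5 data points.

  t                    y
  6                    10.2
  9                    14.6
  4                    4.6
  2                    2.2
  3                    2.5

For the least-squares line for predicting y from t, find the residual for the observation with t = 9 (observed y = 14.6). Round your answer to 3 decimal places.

-0.295

n = 5, Σx = 24, Σy = 34.1, Σxy = 222.9, Σx² = 146
Sxx = Σx² − (Σx)²/n = 146 − 115.2 = 30.8
Sxy = Σxy − (Σx)(Σy)/n = 222.9 − 163.68 = 59.22
b = Sxy/Sxx = 59.22/30.8 = 1.922727
a = ȳ − b·x̄ = 6.82 − 1.922727·4.8 = -2.409091
ŷ(9) = -2.409091 + 1.922727·9 = 14.895455
residual = y − ŷ = 14.6 − 14.895455 = -0.295455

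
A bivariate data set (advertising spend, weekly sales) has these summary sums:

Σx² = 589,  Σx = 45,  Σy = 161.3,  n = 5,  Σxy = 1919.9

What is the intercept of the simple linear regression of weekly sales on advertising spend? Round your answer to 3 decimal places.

Sxx = Σx² − (Σx)²/n = 589 − 405 = 184
Sxy = Σxy − (Σx)(Σy)/n = 1919.9 − 1451.7 = 468.2
b = Sxy/Sxx = 468.2/184 = 2.544565
a = ȳ − b·x̄ = 32.26 − 2.544565·9 = 9.358913

9.359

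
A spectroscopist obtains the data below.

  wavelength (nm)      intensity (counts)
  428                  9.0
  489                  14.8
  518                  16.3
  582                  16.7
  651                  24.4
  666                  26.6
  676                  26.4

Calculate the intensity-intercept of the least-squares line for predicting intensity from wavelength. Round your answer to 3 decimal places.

-19.550

n = 7, Σx = 4010, Σy = 134.2, Σxy = 80698.4, Σx² = 2353686
Sxx = Σx² − (Σx)²/n = 2353686 − 2297157.142857 = 56528.857143
Sxy = Σxy − (Σx)(Σy)/n = 80698.4 − 76877.428571 = 3820.971429
b = Sxy/Sxx = 3820.971429/56528.857143 = 0.067593
a = ȳ − b·x̄ = 19.171429 − 0.067593·572.857143 = -19.549870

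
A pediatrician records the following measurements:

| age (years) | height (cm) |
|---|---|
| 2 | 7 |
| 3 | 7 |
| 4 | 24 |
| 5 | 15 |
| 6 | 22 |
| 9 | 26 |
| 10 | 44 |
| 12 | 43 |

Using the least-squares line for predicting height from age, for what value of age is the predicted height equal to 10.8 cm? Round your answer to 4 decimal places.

2.9109

n = 8, Σx = 51, Σy = 188, Σxy = 1528, Σx² = 415
Sxx = Σx² − (Σx)²/n = 415 − 325.125 = 89.875
Sxy = Σxy − (Σx)(Σy)/n = 1528 − 1198.5 = 329.5
b = Sxy/Sxx = 329.5/89.875 = 3.666203
a = ȳ − b·x̄ = 23.5 − 3.666203·6.375 = 0.127955
Set a + b·x = 10.8: x = (10.8 − 0.127955) / 3.666203 = 2.910926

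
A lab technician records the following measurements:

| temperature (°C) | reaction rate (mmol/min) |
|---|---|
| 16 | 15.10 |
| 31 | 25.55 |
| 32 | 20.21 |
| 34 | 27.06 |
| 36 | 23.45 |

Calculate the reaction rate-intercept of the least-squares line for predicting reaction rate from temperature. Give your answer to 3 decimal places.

7.447

n = 5, Σx = 149, Σy = 111.37, Σxy = 3444.61, Σx² = 4693
Sxx = Σx² − (Σx)²/n = 4693 − 4440.2 = 252.8
Sxy = Σxy − (Σx)(Σy)/n = 3444.61 − 3318.826 = 125.784
b = Sxy/Sxx = 125.784/252.8 = 0.497563
a = ȳ − b·x̄ = 22.274 − 0.497563·29.8 = 7.446614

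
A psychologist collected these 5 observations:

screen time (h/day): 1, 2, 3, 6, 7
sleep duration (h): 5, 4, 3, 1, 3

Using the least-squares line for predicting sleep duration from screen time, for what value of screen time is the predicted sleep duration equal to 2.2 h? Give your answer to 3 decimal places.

n = 5, Σx = 19, Σy = 16, Σxy = 49, Σx² = 99
Sxx = Σx² − (Σx)²/n = 99 − 72.2 = 26.8
Sxy = Σxy − (Σx)(Σy)/n = 49 − 60.8 = -11.8
b = Sxy/Sxx = -11.8/26.8 = -0.440299
a = ȳ − b·x̄ = 3.2 − (-0.440299)·3.8 = 4.873134
Set a + b·x = 2.2: x = (2.2 − 4.873134) / (-0.440299) = 6.071186

6.071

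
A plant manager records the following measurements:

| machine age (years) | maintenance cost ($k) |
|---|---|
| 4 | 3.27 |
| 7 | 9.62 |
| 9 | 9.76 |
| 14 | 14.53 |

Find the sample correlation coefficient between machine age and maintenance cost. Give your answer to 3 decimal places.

0.955

n = 4, Σx = 34, Σy = 37.18, Σxy = 371.68, Σx² = 342, Σy² = 409.6158
Sxx = Σx² − (Σx)²/n = 342 − 289 = 53
Sxy = Σxy − (Σx)(Σy)/n = 371.68 − 316.03 = 55.65
Syy = Σy² − (Σy)²/n = 409.6158 − 345.5881 = 64.0277
r = Sxy/√(Sxx·Syy) = 55.65/√(3393.4681) = 55.65/58.253481 = 0.955308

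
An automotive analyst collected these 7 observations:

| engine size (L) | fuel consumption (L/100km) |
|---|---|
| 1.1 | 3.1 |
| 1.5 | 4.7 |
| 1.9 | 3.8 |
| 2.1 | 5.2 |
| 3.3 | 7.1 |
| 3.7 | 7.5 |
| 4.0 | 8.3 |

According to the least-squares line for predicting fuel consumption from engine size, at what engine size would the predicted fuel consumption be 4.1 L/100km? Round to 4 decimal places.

n = 7, Σx = 17.6, Σy = 39.7, Σxy = 112.98, Σx² = 52.06
Sxx = Σx² − (Σx)²/n = 52.06 − 44.251429 = 7.808571
Sxy = Σxy − (Σx)(Σy)/n = 112.98 − 99.817143 = 13.162857
b = Sxy/Sxx = 13.162857/7.808571 = 1.685693
a = ȳ − b·x̄ = 5.671429 − 1.685693·2.514286 = 1.433114
Set a + b·x = 4.1: x = (4.1 − 1.433114) / 1.685693 = 1.582071

1.5821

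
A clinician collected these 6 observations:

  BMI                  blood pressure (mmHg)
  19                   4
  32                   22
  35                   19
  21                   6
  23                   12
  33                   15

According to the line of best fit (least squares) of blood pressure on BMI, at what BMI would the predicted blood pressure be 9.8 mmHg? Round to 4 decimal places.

23.7108

n = 6, Σx = 163, Σy = 78, Σxy = 2342, Σx² = 4669
Sxx = Σx² − (Σx)²/n = 4669 − 4428.166667 = 240.833333
Sxy = Σxy − (Σx)(Σy)/n = 2342 − 2119 = 223
b = Sxy/Sxx = 223/240.833333 = 0.925952
a = ȳ − b·x̄ = 13 − 0.925952·27.166667 = -12.155017
Set a + b·x = 9.8: x = (9.8 − (-12.155017)) / 0.925952 = 23.710762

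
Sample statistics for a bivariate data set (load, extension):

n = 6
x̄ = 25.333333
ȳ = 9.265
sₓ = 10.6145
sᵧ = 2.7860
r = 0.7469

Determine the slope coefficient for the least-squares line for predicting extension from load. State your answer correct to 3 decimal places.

b = r · sᵧ/sₓ = 0.7469 · 2.786/10.6145 = 0.196040

0.196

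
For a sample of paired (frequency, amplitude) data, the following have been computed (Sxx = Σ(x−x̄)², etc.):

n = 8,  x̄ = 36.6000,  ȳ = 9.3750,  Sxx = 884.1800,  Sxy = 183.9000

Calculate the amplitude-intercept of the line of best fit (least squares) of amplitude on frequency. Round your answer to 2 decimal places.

1.76

b = Sxy/Sxx = 183.9/884.18 = 0.207989
a = ȳ − b·x̄ = 9.375 − 0.207989·36.6 = 1.762591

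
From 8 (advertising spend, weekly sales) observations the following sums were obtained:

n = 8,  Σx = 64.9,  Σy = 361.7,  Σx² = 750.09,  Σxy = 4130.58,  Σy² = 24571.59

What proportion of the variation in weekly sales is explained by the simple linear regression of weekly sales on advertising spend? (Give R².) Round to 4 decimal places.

0.7788

Sxx = Σx² − (Σx)²/n = 750.09 − 526.50125 = 223.58875
Sxy = Σxy − (Σx)(Σy)/n = 4130.58 − 2934.29125 = 1196.28875
Syy = Σy² − (Σy)²/n = 24571.59 − 16353.36125 = 8218.22875
R² = Sxy²/(Sxx·Syy) = (1196.28875)²/(223.58875·8218.22875) = 0.778832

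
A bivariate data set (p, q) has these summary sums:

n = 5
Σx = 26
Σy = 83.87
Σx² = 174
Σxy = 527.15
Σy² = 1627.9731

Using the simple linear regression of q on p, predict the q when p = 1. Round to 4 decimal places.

6.9207

Sxx = Σx² − (Σx)²/n = 174 − 135.2 = 38.8
Sxy = Σxy − (Σx)(Σy)/n = 527.15 − 436.124 = 91.026
b = Sxy/Sxx = 91.026/38.8 = 2.346031
a = ȳ − b·x̄ = 16.774 − 2.346031·5.2 = 4.574639
ŷ(1) = a + b·1 = 4.574639 + 2.346031·1 = 6.920670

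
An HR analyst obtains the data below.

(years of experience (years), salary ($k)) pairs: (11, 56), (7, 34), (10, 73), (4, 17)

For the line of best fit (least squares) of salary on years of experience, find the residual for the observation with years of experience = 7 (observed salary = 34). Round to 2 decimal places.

-3.93

n = 4, Σx = 32, Σy = 180, Σxy = 1652, Σx² = 286
Sxx = Σx² − (Σx)²/n = 286 − 256 = 30
Sxy = Σxy − (Σx)(Σy)/n = 1652 − 1440 = 212
b = Sxy/Sxx = 212/30 = 7.066667
a = ȳ − b·x̄ = 45 − 7.066667·8 = -11.533333
ŷ(7) = -11.533333 + 7.066667·7 = 37.933333
residual = y − ŷ = 34 − 37.933333 = -3.933333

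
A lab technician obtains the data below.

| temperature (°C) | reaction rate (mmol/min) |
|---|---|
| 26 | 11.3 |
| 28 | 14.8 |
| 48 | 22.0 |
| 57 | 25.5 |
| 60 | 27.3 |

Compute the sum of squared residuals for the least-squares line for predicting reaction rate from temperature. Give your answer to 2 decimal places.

n = 5, Σx = 219, Σy = 100.9, Σxy = 4855.7, Σx² = 10613, Σy² = 2226.27
Sxx = Σx² − (Σx)²/n = 10613 − 9592.2 = 1020.8
Sxy = Σxy − (Σx)(Σy)/n = 4855.7 − 4419.42 = 436.28
Syy = Σy² − (Σy)²/n = 2226.27 − 2036.162 = 190.108
b = Sxy/Sxx = 436.28/1020.8 = 0.427390
SSE = Syy − b·Sxy = 190.108 − 0.427390·436.28 = 3.646168

3.65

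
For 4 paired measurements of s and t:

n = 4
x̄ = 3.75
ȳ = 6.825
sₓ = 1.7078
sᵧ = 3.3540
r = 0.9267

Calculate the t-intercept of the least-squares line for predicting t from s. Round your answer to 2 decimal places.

b = r · sᵧ/sₓ = 0.9267 · 3.354/1.7078 = 1.819974
a = ȳ − b·x̄ = 6.825 − 1.819974·3.75 = 0.000097

0.00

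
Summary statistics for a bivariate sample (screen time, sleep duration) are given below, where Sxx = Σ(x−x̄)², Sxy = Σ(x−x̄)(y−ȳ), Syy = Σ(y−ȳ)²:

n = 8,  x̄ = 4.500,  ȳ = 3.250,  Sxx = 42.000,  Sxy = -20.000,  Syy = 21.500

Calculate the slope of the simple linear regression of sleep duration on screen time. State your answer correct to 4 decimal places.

-0.4762

b = Sxy/Sxx = -20/42 = -0.476190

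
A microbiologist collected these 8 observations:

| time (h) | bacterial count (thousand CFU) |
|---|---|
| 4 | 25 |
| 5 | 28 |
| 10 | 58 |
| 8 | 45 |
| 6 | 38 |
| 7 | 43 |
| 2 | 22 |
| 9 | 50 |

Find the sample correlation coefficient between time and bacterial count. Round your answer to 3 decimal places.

n = 8, Σx = 51, Σy = 309, Σxy = 2203, Σx² = 375, Σy² = 13075
Sxx = Σx² − (Σx)²/n = 375 − 325.125 = 49.875
Sxy = Σxy − (Σx)(Σy)/n = 2203 − 1969.875 = 233.125
Syy = Σy² − (Σy)²/n = 13075 − 11935.125 = 1139.875
r = Sxy/√(Sxx·Syy) = 233.125/√(56851.265625) = 233.125/238.435034 = 0.977730

0.978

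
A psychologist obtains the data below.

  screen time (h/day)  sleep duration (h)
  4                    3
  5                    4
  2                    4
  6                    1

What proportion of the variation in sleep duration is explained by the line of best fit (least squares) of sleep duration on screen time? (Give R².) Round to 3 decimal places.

0.476

n = 4, Σx = 17, Σy = 12, Σxy = 46, Σx² = 81, Σy² = 42
Sxx = Σx² − (Σx)²/n = 81 − 72.25 = 8.75
Sxy = Σxy − (Σx)(Σy)/n = 46 − 51 = -5
Syy = Σy² − (Σy)²/n = 42 − 36 = 6
R² = Sxy²/(Sxx·Syy) = (-5)²/(8.75·6) = 0.476190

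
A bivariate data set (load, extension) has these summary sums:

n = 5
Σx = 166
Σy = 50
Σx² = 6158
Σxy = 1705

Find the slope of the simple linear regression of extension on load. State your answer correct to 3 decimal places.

0.070

Sxx = Σx² − (Σx)²/n = 6158 − 5511.2 = 646.8
Sxy = Σxy − (Σx)(Σy)/n = 1705 − 1660 = 45
b = Sxy/Sxx = 45/646.8 = 0.069573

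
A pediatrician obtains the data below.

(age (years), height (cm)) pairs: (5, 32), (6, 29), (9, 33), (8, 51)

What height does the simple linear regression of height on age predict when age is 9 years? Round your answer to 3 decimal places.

n = 4, Σx = 28, Σy = 145, Σxy = 1039, Σx² = 206
Sxx = Σx² − (Σx)²/n = 206 − 196 = 10
Sxy = Σxy − (Σx)(Σy)/n = 1039 − 1015 = 24
b = Sxy/Sxx = 24/10 = 2.4
a = ȳ − b·x̄ = 36.25 − 2.4·7 = 19.45
ŷ(9) = a + b·9 = 19.45 + 2.4·9 = 41.05

41.050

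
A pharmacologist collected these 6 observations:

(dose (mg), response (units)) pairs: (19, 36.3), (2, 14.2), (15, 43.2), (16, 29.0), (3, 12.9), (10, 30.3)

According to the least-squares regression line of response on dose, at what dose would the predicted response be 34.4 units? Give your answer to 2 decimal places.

15.35

n = 6, Σx = 65, Σy = 165.9, Σxy = 2171.8, Σx² = 955
Sxx = Σx² − (Σx)²/n = 955 − 704.166667 = 250.833333
Sxy = Σxy − (Σx)(Σy)/n = 2171.8 − 1797.25 = 374.55
b = Sxy/Sxx = 374.55/250.833333 = 1.493223
a = ȳ − b·x̄ = 27.65 − 1.493223·10.833333 = 11.473422
Set a + b·x = 34.4: x = (34.4 − 11.473422) / 1.493223 = 15.353758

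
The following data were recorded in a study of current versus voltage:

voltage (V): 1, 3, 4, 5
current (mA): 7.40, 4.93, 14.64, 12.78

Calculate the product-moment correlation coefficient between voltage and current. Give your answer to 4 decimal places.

n = 4, Σx = 13, Σy = 39.75, Σxy = 144.65, Σx² = 51, Σy² = 456.7229
Sxx = Σx² − (Σx)²/n = 51 − 42.25 = 8.75
Sxy = Σxy − (Σx)(Σy)/n = 144.65 − 129.1875 = 15.4625
Syy = Σy² − (Σy)²/n = 456.7229 − 395.015625 = 61.707275
r = Sxy/√(Sxx·Syy) = 15.4625/√(539.938656) = 15.4625/23.236580 = 0.665438

0.6654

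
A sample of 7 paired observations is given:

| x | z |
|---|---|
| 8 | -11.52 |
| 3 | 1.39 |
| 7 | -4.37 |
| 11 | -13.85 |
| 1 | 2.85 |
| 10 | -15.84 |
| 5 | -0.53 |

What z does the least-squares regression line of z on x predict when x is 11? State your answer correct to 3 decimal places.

n = 7, Σx = 45, Σy = -41.87, Σxy = -429.13, Σx² = 369
Sxx = Σx² − (Σx)²/n = 369 − 289.285714 = 79.714286
Sxy = Σxy − (Σx)(Σy)/n = -429.13 − (-269.164286) = -159.965714
b = Sxy/Sxx = -159.965714/79.714286 = -2.006738
a = ȳ − b·x̄ = -5.981429 − (-2.006738)·6.428571 = 6.919032
ŷ(11) = a + b·11 = 6.919032 + (-2.006738)·11 = -15.155090

-15.155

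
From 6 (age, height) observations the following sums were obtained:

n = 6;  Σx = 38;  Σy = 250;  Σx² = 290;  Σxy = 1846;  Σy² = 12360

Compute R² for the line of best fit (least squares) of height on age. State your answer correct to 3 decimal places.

Sxx = Σx² − (Σx)²/n = 290 − 240.666667 = 49.333333
Sxy = Σxy − (Σx)(Σy)/n = 1846 − 1583.333333 = 262.666667
Syy = Σy² − (Σy)²/n = 12360 − 10416.666667 = 1943.333333
R² = Sxy²/(Sxx·Syy) = (262.666667)²/(49.333333·1943.333333) = 0.719651

0.720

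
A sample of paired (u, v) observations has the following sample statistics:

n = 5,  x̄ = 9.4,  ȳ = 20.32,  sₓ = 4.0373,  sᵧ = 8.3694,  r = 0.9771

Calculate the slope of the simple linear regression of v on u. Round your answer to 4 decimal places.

2.0255

b = r · sᵧ/sₓ = 0.9771 · 8.3694/4.0373 = 2.025547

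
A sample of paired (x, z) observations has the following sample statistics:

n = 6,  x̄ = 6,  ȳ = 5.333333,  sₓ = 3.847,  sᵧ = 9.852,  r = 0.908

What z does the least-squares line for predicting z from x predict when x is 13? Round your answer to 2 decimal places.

b = r · sᵧ/sₓ = 0.908 · 9.852/3.847 = 2.325349
a = ȳ − b·x̄ = 5.333333 − 2.325349·6 = -8.618758
ŷ(13) = a + b·13 = -8.618758 + 2.325349·13 = 21.610773

21.61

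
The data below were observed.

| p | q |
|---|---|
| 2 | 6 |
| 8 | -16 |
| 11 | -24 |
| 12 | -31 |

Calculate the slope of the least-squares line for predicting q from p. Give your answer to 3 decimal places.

-3.551

n = 4, Σx = 33, Σy = -65, Σxy = -752, Σx² = 333
Sxx = Σx² − (Σx)²/n = 333 − 272.25 = 60.75
Sxy = Σxy − (Σx)(Σy)/n = -752 − (-536.25) = -215.75
b = Sxy/Sxx = -215.75/60.75 = -3.551440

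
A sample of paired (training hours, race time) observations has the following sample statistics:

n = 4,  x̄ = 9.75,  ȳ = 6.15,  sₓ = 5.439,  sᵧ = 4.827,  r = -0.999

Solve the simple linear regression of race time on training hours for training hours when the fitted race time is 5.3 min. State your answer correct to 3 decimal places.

b = r · sᵧ/sₓ = -0.999 · 4.827/5.439 = -0.886592
a = ȳ − b·x̄ = 6.15 − (-0.886592)·9.75 = 14.794270
Set a + b·x = 5.3: x = (5.3 − 14.794270) / (-0.886592) = 10.708728

10.709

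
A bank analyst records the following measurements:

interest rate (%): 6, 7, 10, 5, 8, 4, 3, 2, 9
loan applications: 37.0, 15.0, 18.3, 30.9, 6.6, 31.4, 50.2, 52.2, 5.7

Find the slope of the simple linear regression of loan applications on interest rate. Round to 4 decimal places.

-5.5767

n = 9, Σx = 54, Σy = 247.3, Σxy = 1149.2, Σx² = 384
Sxx = Σx² − (Σx)²/n = 384 − 324 = 60
Sxy = Σxy − (Σx)(Σy)/n = 1149.2 − 1483.8 = -334.6
b = Sxy/Sxx = -334.6/60 = -5.576667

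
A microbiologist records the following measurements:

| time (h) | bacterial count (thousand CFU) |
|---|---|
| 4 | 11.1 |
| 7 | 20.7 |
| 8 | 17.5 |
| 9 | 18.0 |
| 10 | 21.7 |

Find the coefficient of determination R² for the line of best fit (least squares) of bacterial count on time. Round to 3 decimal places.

0.699

n = 5, Σx = 38, Σy = 89, Σxy = 708.3, Σx² = 310, Σy² = 1652.84
Sxx = Σx² − (Σx)²/n = 310 − 288.8 = 21.2
Sxy = Σxy − (Σx)(Σy)/n = 708.3 − 676.4 = 31.9
Syy = Σy² − (Σy)²/n = 1652.84 − 1584.2 = 68.64
R² = Sxy²/(Sxx·Syy) = (31.9)²/(21.2·68.64) = 0.699308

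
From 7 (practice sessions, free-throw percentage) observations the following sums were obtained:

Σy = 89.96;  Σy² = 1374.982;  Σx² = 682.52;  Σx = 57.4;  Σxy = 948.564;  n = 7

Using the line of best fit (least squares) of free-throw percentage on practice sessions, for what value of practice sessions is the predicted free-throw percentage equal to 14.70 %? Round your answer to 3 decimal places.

Sxx = Σx² − (Σx)²/n = 682.52 − 470.68 = 211.84
Sxy = Σxy − (Σx)(Σy)/n = 948.564 − 737.672 = 210.892
b = Sxy/Sxx = 210.892/211.84 = 0.995525
a = ȳ − b·x̄ = 12.851429 − 0.995525·8.2 = 4.688124
Set a + b·x = 14.70: x = (14.70 − 4.688124) / 0.995525 = 10.056881

10.057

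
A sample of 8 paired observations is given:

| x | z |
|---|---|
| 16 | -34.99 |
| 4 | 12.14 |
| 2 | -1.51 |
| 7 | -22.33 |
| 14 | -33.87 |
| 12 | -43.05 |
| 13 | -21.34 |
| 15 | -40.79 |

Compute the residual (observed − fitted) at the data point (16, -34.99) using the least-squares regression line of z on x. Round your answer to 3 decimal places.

5.955

n = 8, Σx = 83, Σy = -185.74, Σxy = -2550.66, Σx² = 1059
Sxx = Σx² − (Σx)²/n = 1059 − 861.125 = 197.875
Sxy = Σxy − (Σx)(Σy)/n = -2550.66 − (-1927.0525) = -623.6075
b = Sxy/Sxx = -623.6075/197.875 = -3.151522
a = ȳ − b·x̄ = -23.2175 − (-3.151522)·10.375 = 9.479545
ŷ(16) = 9.479545 + (-3.151522)·16 = -40.944814
residual = y − ŷ = -34.99 − (-40.944814) = 5.954814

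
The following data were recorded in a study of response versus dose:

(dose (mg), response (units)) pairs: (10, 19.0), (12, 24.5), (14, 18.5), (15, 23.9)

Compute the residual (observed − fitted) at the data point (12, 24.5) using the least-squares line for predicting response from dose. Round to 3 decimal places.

n = 4, Σx = 51, Σy = 85.9, Σxy = 1101.5, Σx² = 665
Sxx = Σx² − (Σx)²/n = 665 − 650.25 = 14.75
Sxy = Σxy − (Σx)(Σy)/n = 1101.5 − 1095.225 = 6.275
b = Sxy/Sxx = 6.275/14.75 = 0.425424
a = ȳ − b·x̄ = 21.475 − 0.425424·12.75 = 16.050847
ŷ(12) = 16.050847 + 0.425424·12 = 21.155932
residual = y − ŷ = 24.5 − 21.155932 = 3.344068

3.344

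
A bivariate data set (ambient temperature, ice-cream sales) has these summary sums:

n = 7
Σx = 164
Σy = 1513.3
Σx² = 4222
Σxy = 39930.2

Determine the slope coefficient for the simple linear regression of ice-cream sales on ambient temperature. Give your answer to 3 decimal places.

Sxx = Σx² − (Σx)²/n = 4222 − 3842.285714 = 379.714286
Sxy = Σxy − (Σx)(Σy)/n = 39930.2 − 35454.457143 = 4475.742857
b = Sxy/Sxx = 4475.742857/379.714286 = 11.787133

11.787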